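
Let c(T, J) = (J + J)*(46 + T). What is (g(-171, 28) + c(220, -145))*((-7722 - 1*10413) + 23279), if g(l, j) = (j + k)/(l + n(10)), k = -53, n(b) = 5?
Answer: -32935012980/83 ≈ -3.9681e+8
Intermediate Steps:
c(T, J) = 2*J*(46 + T) (c(T, J) = (2*J)*(46 + T) = 2*J*(46 + T))
g(l, j) = (-53 + j)/(5 + l) (g(l, j) = (j - 53)/(l + 5) = (-53 + j)/(5 + l))
(g(-171, 28) + c(220, -145))*((-7722 - 1*10413) + 23279) = ((-53 + 28)/(5 - 171) + 2*(-145)*(46 + 220))*((-7722 - 1*10413) + 23279) = (-25/(-166) + 2*(-145)*266)*((-7722 - 10413) + 23279) = (-1/166*(-25) - 77140)*(-18135 + 23279) = (25/166 - 77140)*5144 = -12805215/166*5144 = -32935012980/83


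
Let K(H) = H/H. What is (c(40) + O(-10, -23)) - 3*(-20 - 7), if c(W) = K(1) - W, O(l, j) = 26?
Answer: 68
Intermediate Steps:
K(H) = 1
c(W) = 1 - W
(c(40) + O(-10, -23)) - 3*(-20 - 7) = ((1 - 1*40) + 26) - 3*(-20 - 7) = ((1 - 40) + 26) - 3*(-27) = (-39 + 26) + 81 = -13 + 81 = 68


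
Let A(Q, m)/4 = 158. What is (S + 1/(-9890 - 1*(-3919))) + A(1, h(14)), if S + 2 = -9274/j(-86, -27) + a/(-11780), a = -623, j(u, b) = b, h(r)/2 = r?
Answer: 1848874100051/1899136260 ≈ 973.53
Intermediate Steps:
h(r) = 2*r
A(Q, m) = 632 (A(Q, m) = 4*158 = 632)
S = 108628421/318060 (S = -2 + (-9274/(-27) - 623/(-11780)) = -2 + (-9274*(-1/27) - 623*(-1/11780)) = -2 + (9274/27 + 623/11780) = -2 + 109264541/318060 = 108628421/318060 ≈ 341.53)
(S + 1/(-9890 - 1*(-3919))) + A(1, h(14)) = (108628421/318060 + 1/(-9890 - 1*(-3919))) + 632 = (108628421/318060 + 1/(-9890 + 3919)) + 632 = (108628421/318060 + 1/(-5971)) + 632 = (108628421/318060 - 1/5971) + 632 = 648619983731/1899136260 + 632 = 1848874100051/1899136260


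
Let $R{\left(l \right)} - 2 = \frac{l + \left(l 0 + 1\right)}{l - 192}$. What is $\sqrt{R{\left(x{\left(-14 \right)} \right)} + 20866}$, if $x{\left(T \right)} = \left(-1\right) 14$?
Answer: $\frac{\sqrt{885557126}}{206} \approx 144.46$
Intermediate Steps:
$x{\left(T \right)} = -14$
$R{\left(l \right)} = 2 + \frac{1 + l}{-192 + l}$ ($R{\left(l \right)} = 2 + \frac{l + \left(l 0 + 1\right)}{l - 192} = 2 + \frac{l + \left(0 + 1\right)}{-192 + l} = 2 + \frac{l + 1}{-192 + l} = 2 + \frac{1 + l}{-192 + l}$)
$\sqrt{R{\left(x{\left(-14 \right)} \right)} + 20866} = \sqrt{\frac{-383 + 3 \left(-14\right)}{-192 - 14} + 20866} = \sqrt{\frac{-383 - 42}{-206} + 20866} = \sqrt{\left(- \frac{1}{206}\right) \left(-425\right) + 20866} = \sqrt{\frac{425}{206} + 20866} = \sqrt{\frac{4298821}{206}} = \frac{\sqrt{885557126}}{206}$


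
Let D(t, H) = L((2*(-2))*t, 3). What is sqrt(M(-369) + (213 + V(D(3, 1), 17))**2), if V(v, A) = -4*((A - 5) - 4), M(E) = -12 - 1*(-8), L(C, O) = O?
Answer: sqrt(32757) ≈ 180.99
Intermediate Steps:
M(E) = -4 (M(E) = -12 + 8 = -4)
D(t, H) = 3
V(v, A) = 36 - 4*A (V(v, A) = -4*((-5 + A) - 4) = -4*(-9 + A) = 36 - 4*A)
sqrt(M(-369) + (213 + V(D(3, 1), 17))**2) = sqrt(-4 + (213 + (36 - 4*17))**2) = sqrt(-4 + (213 + (36 - 68))**2) = sqrt(-4 + (213 - 32)**2) = sqrt(-4 + 181**2) = sqrt(-4 + 32761) = sqrt(32757)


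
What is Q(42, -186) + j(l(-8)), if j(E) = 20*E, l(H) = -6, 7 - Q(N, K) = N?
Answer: -155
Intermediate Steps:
Q(N, K) = 7 - N
Q(42, -186) + j(l(-8)) = (7 - 1*42) + 20*(-6) = (7 - 42) - 120 = -35 - 120 = -155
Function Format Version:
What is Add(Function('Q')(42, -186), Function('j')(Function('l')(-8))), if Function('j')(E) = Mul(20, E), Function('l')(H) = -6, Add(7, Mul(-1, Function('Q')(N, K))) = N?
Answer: -155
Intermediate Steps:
Function('Q')(N, K) = Add(7, Mul(-1, N))
Add(Function('Q')(42, -186), Function('j')(Function('l')(-8))) = Add(Add(7, Mul(-1, 42)), Mul(20, -6)) = Add(Add(7, -42), -120) = Add(-35, -120) = -155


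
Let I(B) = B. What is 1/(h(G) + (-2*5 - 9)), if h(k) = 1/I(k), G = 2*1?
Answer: -2/37 ≈ -0.054054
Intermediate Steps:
G = 2
h(k) = 1/k
1/(h(G) + (-2*5 - 9)) = 1/(1/2 + (-2*5 - 9)) = 1/(½ + (-10 - 9)) = 1/(½ - 19) = 1/(-37/2) = -2/37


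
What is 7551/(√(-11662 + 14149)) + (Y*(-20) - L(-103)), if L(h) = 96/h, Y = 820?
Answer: -1689104/103 + 2517*√2487/829 ≈ -16248.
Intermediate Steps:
7551/(√(-11662 + 14149)) + (Y*(-20) - L(-103)) = 7551/(√(-11662 + 14149)) + (820*(-20) - 96/(-103)) = 7551/(√2487) + (-16400 - 96*(-1)/103) = 7551*(√2487/2487) + (-16400 - 1*(-96/103)) = 2517*√2487/829 + (-16400 + 96/103) = 2517*√2487/829 - 1689104/103 = -1689104/103 + 2517*√2487/829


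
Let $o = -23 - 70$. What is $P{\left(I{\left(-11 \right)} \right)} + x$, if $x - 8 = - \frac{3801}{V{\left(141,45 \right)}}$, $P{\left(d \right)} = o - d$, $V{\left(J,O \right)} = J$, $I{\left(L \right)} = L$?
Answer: $- \frac{4745}{47} \approx -100.96$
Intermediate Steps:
$o = -93$
$P{\left(d \right)} = -93 - d$
$x = - \frac{891}{47}$ ($x = 8 - \frac{3801}{141} = 8 - \frac{1267}{47} = - \frac{891}{47} \approx -18.957$)
$P{\left(I{\left(-11 \right)} \right)} + x = \left(-93 - -11\right) - \frac{891}{47} = \left(-93 + 11\right) - \frac{891}{47} = -82 - \frac{891}{47} = - \frac{4745}{47}$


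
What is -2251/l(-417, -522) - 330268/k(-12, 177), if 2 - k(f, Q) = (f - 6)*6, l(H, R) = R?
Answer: -86076143/28710 ≈ -2998.1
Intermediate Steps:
k(f, Q) = 38 - 6*f (k(f, Q) = 2 - (f - 6)*6 = 2 - (-6 + f)*6 = 2 - (-36 + 6*f) = 2 + (36 - 6*f) = 38 - 6*f)
-2251/l(-417, -522) - 330268/k(-12, 177) = -2251/(-522) - 330268/(38 - 6*(-12)) = -2251*(-1/522) - 330268/(38 + 72) = 2251/522 - 330268/110 = 2251/522 - 330268*1/110 = 2251/522 - 165134/55 = -86076143/28710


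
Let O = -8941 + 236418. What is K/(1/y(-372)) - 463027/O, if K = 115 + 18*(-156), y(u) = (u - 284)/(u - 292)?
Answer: -50271267243/18880591 ≈ -2662.6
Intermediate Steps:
y(u) = (-284 + u)/(-292 + u)
O = 227477
K = -2693 (K = 115 - 2808 = -2693)
K/(1/y(-372)) - 463027/O = -2693*(-284 - 372)/(-292 - 372) - 463027/227477 = -2693*-656/(-664) - 463027*1/227477 = -2693*(-1/664*(-656)) - 463027/227477 = -2693/(1/(82/83)) - 463027/227477 = -2693/83/82 - 463027/227477 = -2693*82/83 - 463027/227477 = -220826/83 - 463027/227477 = -50271267243/18880591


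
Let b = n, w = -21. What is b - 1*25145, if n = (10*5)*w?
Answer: -26195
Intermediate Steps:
n = -1050 (n = (10*5)*(-21) = 50*(-21) = -1050)
b = -1050
b - 1*25145 = -1050 - 1*25145 = -1050 - 25145 = -26195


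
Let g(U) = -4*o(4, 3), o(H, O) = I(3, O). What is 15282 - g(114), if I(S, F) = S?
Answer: 15294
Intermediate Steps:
o(H, O) = 3
g(U) = -12 (g(U) = -4*3 = -12)
15282 - g(114) = 15282 - 1*(-12) = 15282 + 12 = 15294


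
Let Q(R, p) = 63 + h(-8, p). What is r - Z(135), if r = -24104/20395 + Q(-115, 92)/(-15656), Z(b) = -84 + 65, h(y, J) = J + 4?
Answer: 5686163251/319304120 ≈ 17.808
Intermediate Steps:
h(y, J) = 4 + J
Q(R, p) = 67 + p (Q(R, p) = 63 + (4 + p) = 67 + p)
Z(b) = -19
r = -380615029/319304120 (r = -24104/20395 + (67 + 92)/(-15656) = -24104*1/20395 + 159*(-1/15656) = -24104/20395 - 159/15656 = -380615029/319304120 ≈ -1.1920)
r - Z(135) = -380615029/319304120 - 1*(-19) = -380615029/319304120 + 19 = 5686163251/319304120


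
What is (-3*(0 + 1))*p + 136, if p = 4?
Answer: 124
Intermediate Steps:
(-3*(0 + 1))*p + 136 = -3*(0 + 1)*4 + 136 = -3*1*4 + 136 = -3*4 + 136 = -12 + 136 = 124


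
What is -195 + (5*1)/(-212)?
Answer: -41345/212 ≈ -195.02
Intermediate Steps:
-195 + (5*1)/(-212) = -195 - 1/212*5 = -195 - 5/212 = -41345/212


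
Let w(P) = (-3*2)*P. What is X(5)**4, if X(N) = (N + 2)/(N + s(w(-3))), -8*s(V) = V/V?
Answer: 9834496/2313441 ≈ 4.2510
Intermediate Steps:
w(P) = -6*P
s(V) = -1/8 (s(V) = -V/(8*V) = -1/8*1 = -1/8)
X(N) = (2 + N)/(-1/8 + N) (X(N) = (N + 2)/(N - 1/8) = (2 + N)/(-1/8 + N))
X(5)**4 = (8*(2 + 5)/(-1 + 8*5))**4 = (8*7/(-1 + 40))**4 = (8*7/39)**4 = (8*(1/39)*7)**4 = (56/39)**4 = 9834496/2313441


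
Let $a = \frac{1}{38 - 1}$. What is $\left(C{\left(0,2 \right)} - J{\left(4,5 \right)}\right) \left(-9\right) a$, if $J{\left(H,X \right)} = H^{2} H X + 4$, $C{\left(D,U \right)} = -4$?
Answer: $\frac{2952}{37} \approx 79.784$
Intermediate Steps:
$a = \frac{1}{37} \approx 0.027027$
$J{\left(H,X \right)} = 4 + X H^{3}$ ($J{\left(H,X \right)} = H^{3} X + 4 = X H^{3} + 4 = 4 + X H^{3}$)
$\left(C{\left(0,2 \right)} - J{\left(4,5 \right)}\right) \left(-9\right) a = \left(-4 - \left(4 + 5 \cdot 4^{3}\right)\right) \left(-9\right) \frac{1}{37} = \left(-4 - \left(4 + 5 \cdot 64\right)\right) \left(-9\right) \frac{1}{37} = \left(-4 - \left(4 + 320\right)\right) \left(-9\right) \frac{1}{37} = \left(-4 - 324\right) \left(-9\right) \frac{1}{37} = \left(-328\right) \left(-9\right) \frac{1}{37} = 2952 \cdot \frac{1}{37} = \frac{2952}{37}$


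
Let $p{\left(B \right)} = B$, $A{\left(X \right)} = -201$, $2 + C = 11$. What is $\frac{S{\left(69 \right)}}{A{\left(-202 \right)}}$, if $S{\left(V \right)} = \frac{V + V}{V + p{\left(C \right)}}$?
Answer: $- \frac{23}{2613} \approx -0.0088021$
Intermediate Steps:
$C = 9$ ($C = -2 + 11 = 9$)
$S{\left(V \right)} = \frac{2 V}{9 + V}$ ($S{\left(V \right)} = \frac{V + V}{V + 9} = \frac{2 V}{9 + V}$)
$\frac{S{\left(69 \right)}}{A{\left(-202 \right)}} = \frac{2 \cdot 69 \frac{1}{9 + 69}}{-201} = 2 \cdot 69 \cdot \frac{1}{78} \left(- \frac{1}{201}\right) = \frac{23}{13} \left(- \frac{1}{201}\right) = - \frac{23}{2613}$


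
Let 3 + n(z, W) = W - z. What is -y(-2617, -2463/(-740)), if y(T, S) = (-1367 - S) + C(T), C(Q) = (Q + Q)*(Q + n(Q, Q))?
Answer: -10146665157/740 ≈ -1.3712e+7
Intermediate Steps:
n(z, W) = -3 + W - z (n(z, W) = -3 + (W - z) = -3 + W - z)
C(Q) = 2*Q*(-3 + Q) (C(Q) = (Q + Q)*(Q + (-3 + Q - Q)) = (2*Q)*(Q - 3) = (2*Q)*(-3 + Q) = 2*Q*(-3 + Q))
y(T, S) = -1367 - S + 2*T*(-3 + T) (y(T, S) = (-1367 - S) + 2*T*(-3 + T) = -1367 - S + 2*T*(-3 + T))
-y(-2617, -2463/(-740)) = -(-1367 - (-2463)/(-740) + 2*(-2617)*(-3 - 2617)) = -(-1367 - (-2463)*(-1)/740 + 2*(-2617)*(-2620)) = -(-1367 - 1*2463/740 + 13713080) = -(-1367 - 2463/740 + 13713080) = -1*10146665157/740 = -10146665157/740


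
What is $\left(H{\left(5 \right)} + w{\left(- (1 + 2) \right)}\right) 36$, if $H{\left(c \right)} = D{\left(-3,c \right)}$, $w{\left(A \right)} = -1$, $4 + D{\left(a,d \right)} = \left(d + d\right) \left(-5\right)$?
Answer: $-1980$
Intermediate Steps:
$D{\left(a,d \right)} = -4 - 10 d$ ($D{\left(a,d \right)} = -4 + \left(d + d\right) \left(-5\right) = -4 + 2 d \left(-5\right) = -4 - 10 d$)
$H{\left(c \right)} = -4 - 10 c$
$\left(H{\left(5 \right)} + w{\left(- (1 + 2) \right)}\right) 36 = \left(\left(-4 - 50\right) - 1\right) 36 = \left(-54 - 1\right) 36 = \left(-55\right) 36 = -1980$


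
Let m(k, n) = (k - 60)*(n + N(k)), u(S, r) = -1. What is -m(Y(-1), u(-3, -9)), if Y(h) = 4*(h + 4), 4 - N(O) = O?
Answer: -432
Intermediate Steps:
N(O) = 4 - O
Y(h) = 16 + 4*h (Y(h) = 4*(4 + h) = 16 + 4*h)
m(k, n) = (-60 + k)*(4 + n - k) (m(k, n) = (k - 60)*(n + (4 - k)) = (-60 + k)*(4 + n - k))
-m(Y(-1), u(-3, -9)) = -(-240 - (16 + 4*(-1))**2 - 60*(-1) + 64*(16 + 4*(-1)) + (16 + 4*(-1))*(-1)) = -(-240 - (16 - 4)**2 + 60 + 64*(16 - 4) + (16 - 4)*(-1)) = -(-240 - 1*12**2 + 60 + 64*12 + 12*(-1)) = -(-240 - 1*144 + 60 + 768 - 12) = -(-240 - 144 + 60 + 768 - 12) = -1*432 = -432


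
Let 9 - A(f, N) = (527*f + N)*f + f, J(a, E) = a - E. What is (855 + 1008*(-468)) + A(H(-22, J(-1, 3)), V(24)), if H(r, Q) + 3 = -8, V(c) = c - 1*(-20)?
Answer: -534152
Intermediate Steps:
V(c) = 20 + c (V(c) = c + 20 = 20 + c)
H(r, Q) = -11 (H(r, Q) = -3 - 8 = -11)
A(f, N) = 9 - f - f*(N + 527*f) (A(f, N) = 9 - ((527*f + N)*f + f) = 9 - ((N + 527*f)*f + f) = 9 - (f*(N + 527*f) + f) = 9 - (f + f*(N + 527*f)) = 9 + (-f - f*(N + 527*f)) = 9 - f - f*(N + 527*f))
(855 + 1008*(-468)) + A(H(-22, J(-1, 3)), V(24)) = (855 + 1008*(-468)) + (9 - 1*(-11) - 527*(-11)² - 1*(20 + 24)*(-11)) = (855 - 471744) + (9 + 11 - 527*121 - 1*44*(-11)) = -470889 + (9 + 11 - 63767 + 484) = -470889 - 63263 = -534152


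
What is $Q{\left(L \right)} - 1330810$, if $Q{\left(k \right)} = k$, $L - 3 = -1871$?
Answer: $-1332678$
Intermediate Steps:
$L = -1868$ ($L = 3 - 1871 = -1868$)
$Q{\left(L \right)} - 1330810 = -1868 - 1330810 = -1332678$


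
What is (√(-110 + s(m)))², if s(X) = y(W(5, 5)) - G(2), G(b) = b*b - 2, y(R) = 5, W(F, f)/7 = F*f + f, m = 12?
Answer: -107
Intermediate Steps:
W(F, f) = 7*f + 7*F*f (W(F, f) = 7*(F*f + f) = 7*(f + F*f) = 7*f + 7*F*f)
G(b) = -2 + b² (G(b) = b² - 2 = -2 + b²)
s(X) = 3 (s(X) = 5 - (-2 + 2²) = 5 - (-2 + 4) = 5 - 1*2 = 5 - 2 = 3)
(√(-110 + s(m)))² = (√(-110 + 3))² = (√(-107))² = (I*√107)² = -107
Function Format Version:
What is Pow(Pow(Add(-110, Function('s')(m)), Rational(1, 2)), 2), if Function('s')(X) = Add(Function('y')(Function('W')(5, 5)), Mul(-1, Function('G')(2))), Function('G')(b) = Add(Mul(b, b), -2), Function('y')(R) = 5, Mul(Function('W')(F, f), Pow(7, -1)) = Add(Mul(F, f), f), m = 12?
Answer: -107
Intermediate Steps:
Function('W')(F, f) = Add(Mul(7, f), Mul(7, F, f)) (Function('W')(F, f) = Mul(7, Add(Mul(F, f), f)) = Mul(7, Add(f, Mul(F, f))) = Add(Mul(7, f), Mul(7, F, f)))
Function('G')(b) = Add(-2, Pow(b, 2)) (Function('G')(b) = Add(Pow(b, 2), -2) = Add(-2, Pow(b, 2)))
Function('s')(X) = 3 (Function('s')(X) = Add(5, Mul(-1, Add(-2, Pow(2, 2)))) = Add(5, Mul(-1, Add(-2, 4))) = Add(5, Mul(-1, 2)) = Add(5, -2) = 3)
Pow(Pow(Add(-110, Function('s')(m)), Rational(1, 2)), 2) = Pow(Pow(Add(-110, 3), Rational(1, 2)), 2) = Pow(Pow(-107, Rational(1, 2)), 2) = Pow(Mul(I, Pow(107, Rational(1, 2))), 2) = -107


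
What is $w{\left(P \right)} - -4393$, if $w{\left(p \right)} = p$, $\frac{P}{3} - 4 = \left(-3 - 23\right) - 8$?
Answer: $4303$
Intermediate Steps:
$P = -90$ ($P = 12 + 3 \left(\left(-3 - 23\right) - 8\right) = 12 + 3 \left(-26 - 8\right) = 12 + 3 \left(-34\right) = 12 - 102 = -90$)
$w{\left(P \right)} - -4393 = -90 - -4393 = -90 + 4393 = 4303$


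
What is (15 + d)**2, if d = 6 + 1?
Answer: 484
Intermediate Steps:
d = 7
(15 + d)**2 = (15 + 7)**2 = 22**2 = 484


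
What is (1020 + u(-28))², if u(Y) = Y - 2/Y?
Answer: 192904321/196 ≈ 9.8421e+5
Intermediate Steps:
(1020 + u(-28))² = (1020 + (-28 - 2/(-28)))² = (1020 + (-28 - 2*(-1/28)))² = (1020 + (-28 + 1/14))² = (1020 - 391/14)² = (13889/14)² = 192904321/196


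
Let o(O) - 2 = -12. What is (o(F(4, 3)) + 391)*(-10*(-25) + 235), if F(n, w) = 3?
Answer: 184785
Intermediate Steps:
o(O) = -10 (o(O) = 2 - 12 = -10)
(o(F(4, 3)) + 391)*(-10*(-25) + 235) = (-10 + 391)*(-10*(-25) + 235) = 381*(250 + 235) = 381*485 = 184785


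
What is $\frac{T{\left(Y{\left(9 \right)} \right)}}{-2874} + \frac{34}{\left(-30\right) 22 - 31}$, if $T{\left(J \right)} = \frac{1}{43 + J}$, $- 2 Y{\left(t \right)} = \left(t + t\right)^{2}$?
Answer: $- \frac{11627513}{236326146} \approx -0.049201$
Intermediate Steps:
$Y{\left(t \right)} = - 2 t^{2}$ ($Y{\left(t \right)} = - \frac{\left(t + t\right)^{2}}{2} = - \frac{\left(2 t\right)^{2}}{2} = - \frac{4 t^{2}}{2} = - 2 t^{2}$)
$\frac{T{\left(Y{\left(9 \right)} \right)}}{-2874} + \frac{34}{\left(-30\right) 22 - 31} = \frac{1}{\left(43 - 2 \cdot 9^{2}\right) \left(-2874\right)} + \frac{34}{\left(-30\right) 22 - 31} = \frac{1}{43 - 162} \left(- \frac{1}{2874}\right) + \frac{34}{-660 - 31} = \frac{1}{43 - 162} \left(- \frac{1}{2874}\right) + \frac{34}{-691} = \frac{1}{-119} \left(- \frac{1}{2874}\right) + 34 \left(- \frac{1}{691}\right) = \left(- \frac{1}{119}\right) \left(- \frac{1}{2874}\right) - \frac{34}{691} = \frac{1}{342006} - \frac{34}{691} = - \frac{11627513}{236326146}$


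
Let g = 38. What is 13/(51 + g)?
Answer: 13/89 ≈ 0.14607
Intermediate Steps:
13/(51 + g) = 13/(51 + 38) = 13/89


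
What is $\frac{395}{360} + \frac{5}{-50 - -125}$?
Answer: $\frac{419}{360} \approx 1.1639$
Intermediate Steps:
$\frac{395}{360} + \frac{5}{-50 - -125} = 395 \cdot \frac{1}{360} + \frac{5}{-50 + 125} = \frac{79}{72} + \frac{5}{75} = \frac{79}{72} + 5 \cdot \frac{1}{75} = \frac{79}{72} + \frac{1}{15} = \frac{419}{360}$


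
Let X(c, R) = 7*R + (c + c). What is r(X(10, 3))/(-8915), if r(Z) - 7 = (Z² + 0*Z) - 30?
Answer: -1658/8915 ≈ -0.18598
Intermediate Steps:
X(c, R) = 2*c + 7*R (X(c, R) = 7*R + 2*c = 2*c + 7*R)
r(Z) = -23 + Z² (r(Z) = 7 + ((Z² + 0*Z) - 30) = 7 + ((Z² + 0) - 30) = 7 + (Z² - 30) = 7 + (-30 + Z²) = -23 + Z²)
r(X(10, 3))/(-8915) = (-23 + (2*10 + 7*3)²)/(-8915) = (-23 + (20 + 21)²)*(-1/8915) = (-23 + 41²)*(-1/8915) = (-23 + 1681)*(-1/8915) = 1658*(-1/8915) = -1658/8915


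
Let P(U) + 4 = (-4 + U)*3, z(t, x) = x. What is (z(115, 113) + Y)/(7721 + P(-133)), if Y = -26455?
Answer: -13171/3653 ≈ -3.6055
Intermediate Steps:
P(U) = -16 + 3*U (P(U) = -4 + (-4 + U)*3 = -4 + (-12 + 3*U) = -16 + 3*U)
(z(115, 113) + Y)/(7721 + P(-133)) = (113 - 26455)/(7721 + (-16 + 3*(-133))) = -26342/(7721 + (-16 - 399)) = -26342/(7721 - 415) = -26342/7306 = -26342*1/7306 = -13171/3653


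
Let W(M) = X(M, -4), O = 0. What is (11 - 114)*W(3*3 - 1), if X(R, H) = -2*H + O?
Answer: -824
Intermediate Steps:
X(R, H) = -2*H (X(R, H) = -2*H + 0 = -2*H)
W(M) = 8 (W(M) = -2*(-4) = 8)
(11 - 114)*W(3*3 - 1) = (11 - 114)*8 = -103*8 = -824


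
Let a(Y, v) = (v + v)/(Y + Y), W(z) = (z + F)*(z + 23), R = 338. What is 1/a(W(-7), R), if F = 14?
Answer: 56/169 ≈ 0.33136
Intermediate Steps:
W(z) = (14 + z)*(23 + z) (W(z) = (z + 14)*(z + 23) = (14 + z)*(23 + z))
a(Y, v) = v/Y (a(Y, v) = (2*v)/((2*Y)) = (2*v)*(1/(2*Y)) = v/Y)
1/a(W(-7), R) = 1/(338/(322 + (-7)**2 + 37*(-7))) = 1/(338/(322 + 49 - 259)) = 1/(338/112) = 1/(338*(1/112)) = 1/(169/56) = 56/169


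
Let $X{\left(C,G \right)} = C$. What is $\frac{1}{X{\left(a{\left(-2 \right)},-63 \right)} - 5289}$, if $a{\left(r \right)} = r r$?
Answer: $- \frac{1}{5285} \approx -0.00018921$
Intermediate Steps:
$a{\left(r \right)} = r^{2}$
$\frac{1}{X{\left(a{\left(-2 \right)},-63 \right)} - 5289} = \frac{1}{\left(-2\right)^{2} - 5289} = \frac{1}{4 - 5289} = \frac{1}{-5285} = - \frac{1}{5285}$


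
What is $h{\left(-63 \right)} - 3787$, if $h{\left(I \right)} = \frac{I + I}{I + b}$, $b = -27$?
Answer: $- \frac{18928}{5} \approx -3785.6$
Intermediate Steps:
$h{\left(I \right)} = \frac{2 I}{-27 + I}$ ($h{\left(I \right)} = \frac{I + I}{I - 27} = \frac{2 I}{-27 + I}$)
$h{\left(-63 \right)} - 3787 = 2 \left(-63\right) \frac{1}{-27 - 63} - 3787 = 2 \left(-63\right) \frac{1}{-90} - 3787 = 2 \left(-63\right) \left(- \frac{1}{90}\right) - 3787 = \frac{7}{5} - 3787 = - \frac{18928}{5}$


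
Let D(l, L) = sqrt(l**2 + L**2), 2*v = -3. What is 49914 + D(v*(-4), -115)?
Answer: 49914 + sqrt(13261) ≈ 50029.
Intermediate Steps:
v = -3/2 (v = (1/2)*(-3) = -3/2 ≈ -1.5000)
D(l, L) = sqrt(L**2 + l**2)
49914 + D(v*(-4), -115) = 49914 + sqrt((-115)**2 + (-3/2*(-4))**2) = 49914 + sqrt(13225 + 6**2) = 49914 + sqrt(13225 + 36) = 49914 + sqrt(13261)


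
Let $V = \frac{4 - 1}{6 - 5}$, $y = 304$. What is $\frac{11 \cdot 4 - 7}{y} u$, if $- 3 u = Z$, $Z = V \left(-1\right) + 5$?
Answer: $- \frac{37}{456} \approx -0.08114$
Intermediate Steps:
$V = 3$ ($V = \frac{3}{1} = 3 \cdot 1 = 3$)
$Z = 2$ ($Z = 3 \left(-1\right) + 5 = -3 + 5 = 2$)
$u = - \frac{2}{3}$ ($u = \left(- \frac{1}{3}\right) 2 = - \frac{2}{3} \approx -0.66667$)
$\frac{11 \cdot 4 - 7}{y} u = \frac{11 \cdot 4 - 7}{304} \left(- \frac{2}{3}\right) = \left(44 - 7\right) \frac{1}{304} \left(- \frac{2}{3}\right) = 37 \cdot \frac{1}{304} \left(- \frac{2}{3}\right) = \frac{37}{304} \left(- \frac{2}{3}\right) = - \frac{37}{456}$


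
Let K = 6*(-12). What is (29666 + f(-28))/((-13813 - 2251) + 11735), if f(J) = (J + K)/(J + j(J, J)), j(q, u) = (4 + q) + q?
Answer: -118669/17316 ≈ -6.8531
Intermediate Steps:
j(q, u) = 4 + 2*q
K = -72
f(J) = (-72 + J)/(4 + 3*J) (f(J) = (J - 72)/(J + (4 + 2*J)) = (-72 + J)/(4 + 3*J))
(29666 + f(-28))/((-13813 - 2251) + 11735) = (29666 + (-72 - 28)/(4 + 3*(-28)))/((-13813 - 2251) + 11735) = (29666 - 100/(4 - 84))/(-16064 + 11735) = (29666 - 100/(-80))/(-4329) = (29666 - 1/80*(-100))*(-1/4329) = (29666 + 5/4)*(-1/4329) = (118669/4)*(-1/4329) = -118669/17316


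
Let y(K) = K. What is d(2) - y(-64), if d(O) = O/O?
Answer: 65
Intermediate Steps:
d(O) = 1
d(2) - y(-64) = 1 - 1*(-64) = 1 + 64 = 65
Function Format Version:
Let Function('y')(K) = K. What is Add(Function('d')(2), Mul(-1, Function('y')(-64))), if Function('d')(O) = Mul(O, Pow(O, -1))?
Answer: 65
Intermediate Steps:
Function('d')(O) = 1
Add(Function('d')(2), Mul(-1, Function('y')(-64))) = Add(1, Mul(-1, -64)) = Add(1, 64) = 65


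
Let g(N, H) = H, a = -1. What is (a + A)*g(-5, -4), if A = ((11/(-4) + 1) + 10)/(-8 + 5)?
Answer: 15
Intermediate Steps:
A = -11/4 (A = ((11*(-1/4) + 1) + 10)/(-3) = ((-11/4 + 1) + 10)*(-1/3) = (-7/4 + 10)*(-1/3) = (33/4)*(-1/3) = -11/4 ≈ -2.7500)
(a + A)*g(-5, -4) = (-1 - 11/4)*(-4) = -15/4*(-4) = 15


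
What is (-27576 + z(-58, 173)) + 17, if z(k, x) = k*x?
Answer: -37593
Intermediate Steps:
(-27576 + z(-58, 173)) + 17 = (-27576 - 58*173) + 17 = (-27576 - 10034) + 17 = -37610 + 17 = -37593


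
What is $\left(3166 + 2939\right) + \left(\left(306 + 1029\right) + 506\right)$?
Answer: $7946$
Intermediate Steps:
$\left(3166 + 2939\right) + \left(\left(306 + 1029\right) + 506\right) = 6105 + \left(1335 + 506\right) = 6105 + 1841 = 7946$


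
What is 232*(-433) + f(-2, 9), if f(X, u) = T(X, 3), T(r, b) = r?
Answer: -100458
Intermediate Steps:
f(X, u) = X
232*(-433) + f(-2, 9) = 232*(-433) - 2 = -100456 - 2 = -100458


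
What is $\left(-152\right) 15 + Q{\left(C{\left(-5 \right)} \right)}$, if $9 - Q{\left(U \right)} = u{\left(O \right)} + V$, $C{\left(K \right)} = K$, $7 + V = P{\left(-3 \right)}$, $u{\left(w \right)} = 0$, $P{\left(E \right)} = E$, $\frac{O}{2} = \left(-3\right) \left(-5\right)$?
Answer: $-2261$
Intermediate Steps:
$O = 30$ ($O = 2 \left(\left(-3\right) \left(-5\right)\right) = 2 \cdot 15 = 30$)
$V = -10$ ($V = -7 - 3 = -10$)
$Q{\left(U \right)} = 19$ ($Q{\left(U \right)} = 9 - \left(0 - 10\right) = 9 - -10 = 9 + 10 = 19$)
$\left(-152\right) 15 + Q{\left(C{\left(-5 \right)} \right)} = \left(-152\right) 15 + 19 = -2280 + 19 = -2261$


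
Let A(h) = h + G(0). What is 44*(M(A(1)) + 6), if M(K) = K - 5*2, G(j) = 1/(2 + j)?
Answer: -110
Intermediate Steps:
A(h) = ½ + h (A(h) = h + 1/(2 + 0) = h + 1/2 = h + ½ = ½ + h)
M(K) = -10 + K (M(K) = K - 10 = -10 + K)
44*(M(A(1)) + 6) = 44*((-10 + (½ + 1)) + 6) = 44*((-10 + 3/2) + 6) = 44*(-17/2 + 6) = 44*(-5/2) = -110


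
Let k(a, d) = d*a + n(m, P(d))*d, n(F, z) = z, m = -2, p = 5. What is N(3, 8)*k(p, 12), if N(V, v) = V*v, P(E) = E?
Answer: 4896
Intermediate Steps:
k(a, d) = d² + a*d (k(a, d) = d*a + d*d = a*d + d² = d² + a*d)
N(3, 8)*k(p, 12) = (3*8)*(12*(5 + 12)) = 24*(12*17) = 24*204 = 4896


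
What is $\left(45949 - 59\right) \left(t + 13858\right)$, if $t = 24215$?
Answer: $1747169970$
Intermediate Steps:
$\left(45949 - 59\right) \left(t + 13858\right) = \left(45949 - 59\right) \left(24215 + 13858\right) = 45890 \cdot 38073 = 1747169970$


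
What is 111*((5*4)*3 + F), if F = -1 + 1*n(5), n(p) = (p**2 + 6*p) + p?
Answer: 13209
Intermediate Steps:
n(p) = p**2 + 7*p
F = 59 (F = -1 + 1*(5*(7 + 5)) = -1 + 1*(5*12) = -1 + 1*60 = -1 + 60 = 59)
111*((5*4)*3 + F) = 111*((5*4)*3 + 59) = 111*(20*3 + 59) = 111*(60 + 59) = 111*119 = 13209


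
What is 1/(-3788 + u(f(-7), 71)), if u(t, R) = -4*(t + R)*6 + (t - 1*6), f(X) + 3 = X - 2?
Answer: -1/5222 ≈ -0.00019150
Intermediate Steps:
f(X) = -5 + X (f(X) = -3 + (X - 2) = -3 + (-2 + X) = -5 + X)
u(t, R) = -6 - 24*R - 23*t (u(t, R) = -4*(R + t)*6 + (t - 6) = -4*(6*R + 6*t) + (-6 + t) = (-24*R - 24*t) + (-6 + t) = -6 - 24*R - 23*t)
1/(-3788 + u(f(-7), 71)) = 1/(-3788 + (-6 - 24*71 - 23*(-5 - 7))) = 1/(-3788 + (-6 - 1704 - 23*(-12))) = 1/(-3788 + (-6 - 1704 + 276)) = 1/(-3788 - 1434) = 1/(-5222) = -1/5222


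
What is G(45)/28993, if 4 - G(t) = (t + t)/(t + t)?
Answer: 3/28993 ≈ 0.00010347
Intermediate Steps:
G(t) = 3 (G(t) = 4 - (t + t)/(t + t) = 4 - 2*t/(2*t) = 4 - 2*t*1/(2*t) = 4 - 1*1 = 4 - 1 = 3)
G(45)/28993 = 3/28993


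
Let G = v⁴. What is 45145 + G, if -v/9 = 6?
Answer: 8548201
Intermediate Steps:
v = -54 (v = -9*6 = -54)
G = 8503056 (G = (-54)⁴ = 8503056)
45145 + G = 45145 + 8503056 = 8548201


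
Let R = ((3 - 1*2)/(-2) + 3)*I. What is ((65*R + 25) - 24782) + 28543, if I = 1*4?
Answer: 4436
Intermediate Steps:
I = 4
R = 10 (R = ((3 - 1*2)/(-2) + 3)*4 = ((3 - 2)*(-1/2) + 3)*4 = (1*(-1/2) + 3)*4 = (-1/2 + 3)*4 = (5/2)*4 = 10)
((65*R + 25) - 24782) + 28543 = ((65*10 + 25) - 24782) + 28543 = ((650 + 25) - 24782) + 28543 = (675 - 24782) + 28543 = -24107 + 28543 = 4436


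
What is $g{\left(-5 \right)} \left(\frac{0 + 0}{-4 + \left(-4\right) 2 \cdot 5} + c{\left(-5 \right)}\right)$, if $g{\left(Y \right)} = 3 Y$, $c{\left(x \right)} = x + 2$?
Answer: $45$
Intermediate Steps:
$c{\left(x \right)} = 2 + x$
$g{\left(-5 \right)} \left(\frac{0 + 0}{-4 + \left(-4\right) 2 \cdot 5} + c{\left(-5 \right)}\right) = 3 \left(-5\right) \left(\frac{0 + 0}{-4 + \left(-4\right) 2 \cdot 5} + \left(2 - 5\right)\right) = - 15 \left(\frac{0}{-4 - 40} - 3\right) = - 15 \left(\frac{0}{-44} - 3\right) = - 15 \left(0 \left(- \frac{1}{44}\right) - 3\right) = - 15 \left(0 - 3\right) = \left(-15\right) \left(-3\right) = 45$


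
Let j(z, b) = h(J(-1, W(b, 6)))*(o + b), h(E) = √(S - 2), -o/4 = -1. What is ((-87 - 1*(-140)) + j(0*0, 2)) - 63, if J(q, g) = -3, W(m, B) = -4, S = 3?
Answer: -4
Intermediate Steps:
o = 4 (o = -4*(-1) = 4)
h(E) = 1 (h(E) = √(3 - 2) = √1 = 1)
j(z, b) = 4 + b (j(z, b) = 1*(4 + b) = 4 + b)
((-87 - 1*(-140)) + j(0*0, 2)) - 63 = ((-87 - 1*(-140)) + (4 + 2)) - 63 = ((-87 + 140) + 6) - 63 = (53 + 6) - 63 = 59 - 63 = -4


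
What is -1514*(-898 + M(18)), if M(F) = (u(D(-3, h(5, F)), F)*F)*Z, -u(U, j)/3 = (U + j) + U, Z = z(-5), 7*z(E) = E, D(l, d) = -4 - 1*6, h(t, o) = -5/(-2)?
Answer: 10334564/7 ≈ 1.4764e+6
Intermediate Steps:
h(t, o) = 5/2 (h(t, o) = -5*(-1/2) = 5/2)
D(l, d) = -10 (D(l, d) = -4 - 6 = -10)
z(E) = E/7
Z = -5/7 (Z = (1/7)*(-5) = -5/7 ≈ -0.71429)
u(U, j) = -6*U - 3*j (u(U, j) = -3*((U + j) + U) = -3*(j + 2*U) = -6*U - 3*j)
M(F) = -5*F*(60 - 3*F)/7 (M(F) = ((-6*(-10) - 3*F)*F)*(-5/7) = ((60 - 3*F)*F)*(-5/7) = (F*(60 - 3*F))*(-5/7) = -5*F*(60 - 3*F)/7)
-1514*(-898 + M(18)) = -1514*(-898 + (15/7)*18*(-20 + 18)) = -1514*(-898 + (15/7)*18*(-2)) = -1514*(-898 - 540/7) = -1514*(-6826/7) = 10334564/7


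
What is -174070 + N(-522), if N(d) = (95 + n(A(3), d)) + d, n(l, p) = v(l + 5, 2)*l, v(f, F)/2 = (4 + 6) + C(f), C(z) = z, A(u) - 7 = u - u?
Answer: -174189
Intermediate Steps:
A(u) = 7 (A(u) = 7 + (u - u) = 7 + 0 = 7)
v(f, F) = 20 + 2*f (v(f, F) = 2*((4 + 6) + f) = 2*(10 + f) = 20 + 2*f)
n(l, p) = l*(30 + 2*l) (n(l, p) = (20 + 2*(l + 5))*l = (20 + 2*(5 + l))*l = (20 + (10 + 2*l))*l = (30 + 2*l)*l = l*(30 + 2*l))
N(d) = 403 + d (N(d) = (95 + 2*7*(15 + 7)) + d = (95 + 2*7*22) + d = (95 + 308) + d = 403 + d)
-174070 + N(-522) = -174070 + (403 - 522) = -174070 - 119 = -174189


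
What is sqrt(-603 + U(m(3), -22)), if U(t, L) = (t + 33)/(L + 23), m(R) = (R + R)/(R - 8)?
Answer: 2*I*sqrt(3570)/5 ≈ 23.9*I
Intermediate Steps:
m(R) = 2*R/(-8 + R) (m(R) = (2*R)/(-8 + R) = 2*R/(-8 + R))
U(t, L) = (33 + t)/(23 + L)
sqrt(-603 + U(m(3), -22)) = sqrt(-603 + (33 + 2*3/(-8 + 3))/(23 - 22)) = sqrt(-603 + (33 + 2*3/(-5))/1) = sqrt(-603 + 1*(33 + 2*3*(-1/5))) = sqrt(-603 + 1*(33 - 6/5)) = sqrt(-603 + 1*(159/5)) = sqrt(-603 + 159/5) = sqrt(-2856/5) = 2*I*sqrt(3570)/5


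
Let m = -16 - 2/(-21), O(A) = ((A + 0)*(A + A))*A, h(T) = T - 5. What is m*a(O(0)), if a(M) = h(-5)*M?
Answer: 0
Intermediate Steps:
h(T) = -5 + T
O(A) = 2*A³ (O(A) = (A*(2*A))*A = (2*A²)*A = 2*A³)
a(M) = -10*M (a(M) = (-5 - 5)*M = -10*M)
m = -334/21 (m = -16 - 2*(-1/21) = -16 + 2/21 = -334/21 ≈ -15.905)
m*a(O(0)) = -(-3340)*2*0³/21 = -(-3340)*2*0/21 = -(-3340)*0/21 = -334/21*0 = 0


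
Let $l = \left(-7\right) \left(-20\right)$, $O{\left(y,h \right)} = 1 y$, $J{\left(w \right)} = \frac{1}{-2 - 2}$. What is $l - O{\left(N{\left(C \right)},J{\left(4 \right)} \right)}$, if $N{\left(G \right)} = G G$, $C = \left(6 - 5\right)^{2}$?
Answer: $139$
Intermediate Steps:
$J{\left(w \right)} = - \frac{1}{4}$ ($J{\left(w \right)} = \frac{1}{-4} = - \frac{1}{4}$)
$C = 1$ ($C = 1^{2} = 1$)
$N{\left(G \right)} = G^{2}$
$O{\left(y,h \right)} = y$
$l = 140$
$l - O{\left(N{\left(C \right)},J{\left(4 \right)} \right)} = 140 - 1^{2} = 140 - 1 = 139$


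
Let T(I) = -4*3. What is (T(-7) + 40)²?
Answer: 784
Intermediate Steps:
T(I) = -12
(T(-7) + 40)² = (-12 + 40)² = 28² = 784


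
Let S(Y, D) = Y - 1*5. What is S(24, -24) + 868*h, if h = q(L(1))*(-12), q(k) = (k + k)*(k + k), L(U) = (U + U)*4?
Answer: -2666477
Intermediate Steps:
L(U) = 8*U (L(U) = (2*U)*4 = 8*U)
S(Y, D) = -5 + Y (S(Y, D) = Y - 5 = -5 + Y)
q(k) = 4*k**2 (q(k) = (2*k)*(2*k) = 4*k**2)
h = -3072 (h = (4*(8*1)**2)*(-12) = (4*8**2)*(-12) = (4*64)*(-12) = 256*(-12) = -3072)
S(24, -24) + 868*h = (-5 + 24) + 868*(-3072) = 19 - 2666496 = -2666477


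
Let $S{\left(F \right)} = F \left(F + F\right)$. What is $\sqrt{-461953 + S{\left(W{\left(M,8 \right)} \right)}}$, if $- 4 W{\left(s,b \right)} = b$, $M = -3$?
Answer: $i \sqrt{461945} \approx 679.67 i$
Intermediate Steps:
$W{\left(s,b \right)} = - \frac{b}{4}$
$S{\left(F \right)} = 2 F^{2}$ ($S{\left(F \right)} = F 2 F = 2 F^{2}$)
$\sqrt{-461953 + S{\left(W{\left(M,8 \right)} \right)}} = \sqrt{-461953 + 2 \left(\left(- \frac{1}{4}\right) 8\right)^{2}} = \sqrt{-461953 + 2 \left(-2\right)^{2}} = \sqrt{-461953 + 2 \cdot 4} = \sqrt{-461953 + 8} = \sqrt{-461945} = i \sqrt{461945}$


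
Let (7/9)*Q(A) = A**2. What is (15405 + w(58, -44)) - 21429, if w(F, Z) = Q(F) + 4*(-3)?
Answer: -11976/7 ≈ -1710.9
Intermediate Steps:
Q(A) = 9*A**2/7
w(F, Z) = -12 + 9*F**2/7 (w(F, Z) = 9*F**2/7 + 4*(-3) = 9*F**2/7 - 12 = -12 + 9*F**2/7)
(15405 + w(58, -44)) - 21429 = (15405 + (-12 + (9/7)*58**2)) - 21429 = (15405 + (-12 + (9/7)*3364)) - 21429 = (15405 + (-12 + 30276/7)) - 21429 = (15405 + 30192/7) - 21429 = 138027/7 - 21429 = -11976/7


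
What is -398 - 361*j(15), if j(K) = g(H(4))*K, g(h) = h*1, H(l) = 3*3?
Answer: -49133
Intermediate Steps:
H(l) = 9
g(h) = h
j(K) = 9*K
-398 - 361*j(15) = -398 - 3249*15 = -398 - 361*135 = -398 - 48735 = -49133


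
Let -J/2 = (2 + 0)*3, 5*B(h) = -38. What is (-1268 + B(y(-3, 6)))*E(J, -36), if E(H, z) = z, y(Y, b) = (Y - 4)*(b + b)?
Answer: 229608/5 ≈ 45922.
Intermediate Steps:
y(Y, b) = 2*b*(-4 + Y) (y(Y, b) = (-4 + Y)*(2*b) = 2*b*(-4 + Y))
B(h) = -38/5 (B(h) = (⅕)*(-38) = -38/5)
J = -12 (J = -2*(2 + 0)*3 = -4*3 = -2*6 = -12)
(-1268 + B(y(-3, 6)))*E(J, -36) = (-1268 - 38/5)*(-36) = -6378/5*(-36) = 229608/5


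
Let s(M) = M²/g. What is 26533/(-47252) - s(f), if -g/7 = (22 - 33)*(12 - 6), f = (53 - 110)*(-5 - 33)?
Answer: -36949610393/3638404 ≈ -10155.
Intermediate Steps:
f = 2166 (f = -57*(-38) = 2166)
g = 462 (g = -7*(22 - 33)*(12 - 6) = -(-77)*6 = -7*(-66) = 462)
s(M) = M²/462
26533/(-47252) - s(f) = 26533/(-47252) - 2166²/462 = 26533*(-1/47252) - 4691556/462 = -26533/47252 - 1*781926/77 = -26533/47252 - 781926/77 = -36949610393/3638404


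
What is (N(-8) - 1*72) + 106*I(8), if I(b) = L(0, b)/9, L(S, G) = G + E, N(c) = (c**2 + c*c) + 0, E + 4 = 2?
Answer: 380/3 ≈ 126.67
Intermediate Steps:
E = -2 (E = -4 + 2 = -2)
N(c) = 2*c**2 (N(c) = (c**2 + c**2) + 0 = 2*c**2 + 0 = 2*c**2)
L(S, G) = -2 + G (L(S, G) = G - 2 = -2 + G)
I(b) = -2/9 + b/9 (I(b) = (-2 + b)/9 = (-2 + b)*(1/9) = -2/9 + b/9)
(N(-8) - 1*72) + 106*I(8) = (2*(-8)**2 - 1*72) + 106*(-2/9 + (1/9)*8) = (2*64 - 72) + 106*(-2/9 + 8/9) = (128 - 72) + 106*(2/3) = 56 + 212/3 = 380/3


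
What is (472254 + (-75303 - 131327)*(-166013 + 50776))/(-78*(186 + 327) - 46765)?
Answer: -23811893564/86779 ≈ -2.7440e+5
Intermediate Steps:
(472254 + (-75303 - 131327)*(-166013 + 50776))/(-78*(186 + 327) - 46765) = (472254 - 206630*(-115237))/(-78*513 - 46765) = (472254 + 23811421310)/(-40014 - 46765) = 23811893564/(-86779) = 23811893564*(-1/86779) = -23811893564/86779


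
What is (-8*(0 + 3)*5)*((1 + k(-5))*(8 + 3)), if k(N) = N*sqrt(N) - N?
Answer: -7920 + 6600*I*sqrt(5) ≈ -7920.0 + 14758.0*I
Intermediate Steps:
k(N) = N**(3/2) - N
(-8*(0 + 3)*5)*((1 + k(-5))*(8 + 3)) = (-8*(0 + 3)*5)*((1 + ((-5)**(3/2) - 1*(-5)))*(8 + 3)) = (-24*5)*((1 + (-5*I*sqrt(5) + 5))*11) = (-8*15)*((1 + (5 - 5*I*sqrt(5)))*11) = -120*(6 - 5*I*sqrt(5))*11 = -120*(66 - 55*I*sqrt(5)) = -7920 + 6600*I*sqrt(5)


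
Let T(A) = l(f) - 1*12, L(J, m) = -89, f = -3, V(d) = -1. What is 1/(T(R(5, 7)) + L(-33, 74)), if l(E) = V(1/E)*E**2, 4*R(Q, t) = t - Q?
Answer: -1/110 ≈ -0.0090909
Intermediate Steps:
R(Q, t) = -Q/4 + t/4 (R(Q, t) = (t - Q)/4 = -Q/4 + t/4)
l(E) = -E**2
T(A) = -21 (T(A) = -1*(-3)**2 - 1*12 = -1*9 - 12 = -9 - 12 = -21)
1/(T(R(5, 7)) + L(-33, 74)) = 1/(-21 - 89) = 1/(-110) = -1/110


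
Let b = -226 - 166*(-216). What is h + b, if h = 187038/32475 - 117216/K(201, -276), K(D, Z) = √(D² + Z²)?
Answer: 385757096/10825 - 39072*√12953/12953 ≈ 35292.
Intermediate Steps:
b = 35630 (b = -226 + 35856 = 35630)
h = 62346/10825 - 39072*√12953/12953 (h = 187038/32475 - 117216/√(201² + (-276)²) = 187038*(1/32475) - 117216/√(40401 + 76176) = 62346/10825 - 117216*√12953/38859 = 62346/10825 - 39072*√12953/12953 ≈ -337.55)
h + b = (62346/10825 - 39072*√12953/12953) + 35630 = 385757096/10825 - 39072*√12953/12953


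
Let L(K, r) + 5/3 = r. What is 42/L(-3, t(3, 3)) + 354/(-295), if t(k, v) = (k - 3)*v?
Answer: -132/5 ≈ -26.400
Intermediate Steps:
t(k, v) = v*(-3 + k) (t(k, v) = (-3 + k)*v = v*(-3 + k))
L(K, r) = -5/3 + r
42/L(-3, t(3, 3)) + 354/(-295) = 42/(-5/3 + 3*(-3 + 3)) + 354/(-295) = 42/(-5/3 + 3*0) + 354*(-1/295) = 42/(-5/3 + 0) - 6/5 = 42/(-5/3) - 6/5 = 42*(-3/5) - 6/5 = -126/5 - 6/5 = -132/5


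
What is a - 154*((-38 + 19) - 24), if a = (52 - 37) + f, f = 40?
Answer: 6677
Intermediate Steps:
a = 55 (a = (52 - 37) + 40 = 15 + 40 = 55)
a - 154*((-38 + 19) - 24) = 55 - 154*((-38 + 19) - 24) = 55 - 154*(-19 - 24) = 55 - 154*(-43) = 55 + 6622 = 6677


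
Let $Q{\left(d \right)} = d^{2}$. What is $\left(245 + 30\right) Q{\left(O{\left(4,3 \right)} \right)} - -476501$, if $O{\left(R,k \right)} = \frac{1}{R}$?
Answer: $\frac{7624291}{16} \approx 4.7652 \cdot 10^{5}$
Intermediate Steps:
$\left(245 + 30\right) Q{\left(O{\left(4,3 \right)} \right)} - -476501 = \left(245 + 30\right) \left(\frac{1}{4}\right)^{2} - -476501 = \frac{275}{16} + 476501 = \frac{7624291}{16}$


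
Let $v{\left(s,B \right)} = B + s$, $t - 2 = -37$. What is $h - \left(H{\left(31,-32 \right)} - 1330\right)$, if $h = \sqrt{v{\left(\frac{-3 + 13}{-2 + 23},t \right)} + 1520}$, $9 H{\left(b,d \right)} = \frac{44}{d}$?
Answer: $\frac{95771}{72} + \frac{\sqrt{655095}}{21} \approx 1368.7$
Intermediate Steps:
$t = -35$ ($t = 2 - 37 = -35$)
$H{\left(b,d \right)} = \frac{44}{9 d}$ ($H{\left(b,d \right)} = \frac{44 \frac{1}{d}}{9} = \frac{44}{9 d}$)
$h = \frac{\sqrt{655095}}{21}$ ($h = \sqrt{\left(-35 + \frac{-3 + 13}{-2 + 23}\right) + 1520} = \sqrt{\left(-35 + \frac{10}{21}\right) + 1520} = \sqrt{- \frac{725}{21} + 1520} = \sqrt{\frac{31195}{21}} = \frac{\sqrt{655095}}{21} \approx 38.542$)
$h - \left(H{\left(31,-32 \right)} - 1330\right) = \frac{\sqrt{655095}}{21} - \left(\frac{44}{9 \left(-32\right)} - 1330\right) = \frac{\sqrt{655095}}{21} - \left(\frac{44}{9} \left(- \frac{1}{32}\right) - 1330\right) = \frac{\sqrt{655095}}{21} - \left(- \frac{11}{72} - 1330\right) = \frac{\sqrt{655095}}{21} - - \frac{95771}{72} = \frac{\sqrt{655095}}{21} + \frac{95771}{72} = \frac{95771}{72} + \frac{\sqrt{655095}}{21}$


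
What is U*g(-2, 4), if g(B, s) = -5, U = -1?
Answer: 5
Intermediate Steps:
U*g(-2, 4) = -1*(-5) = 5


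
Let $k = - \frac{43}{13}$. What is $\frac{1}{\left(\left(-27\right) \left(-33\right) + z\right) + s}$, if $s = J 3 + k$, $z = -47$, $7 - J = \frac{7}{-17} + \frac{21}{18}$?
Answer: $\frac{442}{379867} \approx 0.0011636$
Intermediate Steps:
$J = \frac{637}{102}$ ($J = 7 - \left(\frac{7}{-17} + \frac{21}{18}\right) = 7 - \left(7 \left(- \frac{1}{17}\right) + 21 \cdot \frac{1}{18}\right) = 7 - \left(- \frac{7}{17} + \frac{7}{6}\right) = 7 - \frac{77}{102} = \frac{637}{102} \approx 6.2451$)
$k = - \frac{43}{13}$ ($k = \left(-43\right) \frac{1}{13} = - \frac{43}{13} \approx -3.3077$)
$s = \frac{6819}{442}$ ($s = \frac{637}{102} \cdot 3 - \frac{43}{13} = \frac{637}{34} - \frac{43}{13} = \frac{6819}{442} \approx 15.428$)
$\frac{1}{\left(\left(-27\right) \left(-33\right) + z\right) + s} = \frac{1}{\left(\left(-27\right) \left(-33\right) - 47\right) + \frac{6819}{442}} = \frac{1}{\left(891 - 47\right) + \frac{6819}{442}} = \frac{1}{844 + \frac{6819}{442}} = \frac{1}{\frac{379867}{442}} = \frac{442}{379867}$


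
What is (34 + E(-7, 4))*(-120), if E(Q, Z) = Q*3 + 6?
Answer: -2280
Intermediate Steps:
E(Q, Z) = 6 + 3*Q (E(Q, Z) = 3*Q + 6 = 6 + 3*Q)
(34 + E(-7, 4))*(-120) = (34 + (6 + 3*(-7)))*(-120) = (34 + (6 - 21))*(-120) = (34 - 15)*(-120) = 19*(-120) = -2280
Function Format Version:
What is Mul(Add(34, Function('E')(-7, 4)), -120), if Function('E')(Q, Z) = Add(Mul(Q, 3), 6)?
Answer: -2280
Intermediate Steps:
Function('E')(Q, Z) = Add(6, Mul(3, Q)) (Function('E')(Q, Z) = Add(Mul(3, Q), 6) = Add(6, Mul(3, Q)))
Mul(Add(34, Function('E')(-7, 4)), -120) = Mul(Add(34, Add(6, Mul(3, -7))), -120) = Mul(Add(34, Add(6, -21)), -120) = Mul(Add(34, -15), -120) = Mul(19, -120) = -2280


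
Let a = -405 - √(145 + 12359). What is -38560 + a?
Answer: -38965 - 2*√3126 ≈ -39077.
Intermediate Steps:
a = -405 - 2*√3126 (a = -405 - √12504 = -405 - 2*√3126 ≈ -516.82)
-38560 + a = -38560 + (-405 - 2*√3126) = -38965 - 2*√3126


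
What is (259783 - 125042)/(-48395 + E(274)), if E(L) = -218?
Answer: -134741/48613 ≈ -2.7717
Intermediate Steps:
(259783 - 125042)/(-48395 + E(274)) = (259783 - 125042)/(-48395 - 218) = 134741/(-48613) = 134741*(-1/48613) = -134741/48613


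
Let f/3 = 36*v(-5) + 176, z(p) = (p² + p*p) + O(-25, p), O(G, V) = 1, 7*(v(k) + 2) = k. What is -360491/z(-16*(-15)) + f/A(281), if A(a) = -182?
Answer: -324327989/73383037 ≈ -4.4197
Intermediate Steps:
v(k) = -2 + k/7
z(p) = 1 + 2*p² (z(p) = (p² + p*p) + 1 = (p² + p²) + 1 = 2*p² + 1 = 1 + 2*p²)
f = 1644/7 (f = 3*(36*(-2 + (⅐)*(-5)) + 176) = 3*(36*(-2 - 5/7) + 176) = 3*(36*(-19/7) + 176) = 3*(-684/7 + 176) = 3*(548/7) = 1644/7 ≈ 234.86)
-360491/z(-16*(-15)) + f/A(281) = -360491/(1 + 2*(-16*(-15))²) + (1644/7)/(-182) = -360491/(1 + 2*240²) + (1644/7)*(-1/182) = -360491/(1 + 2*57600) - 822/637 = -360491/(1 + 115200) - 822/637 = -360491/115201 - 822/637 = -324327989/73383037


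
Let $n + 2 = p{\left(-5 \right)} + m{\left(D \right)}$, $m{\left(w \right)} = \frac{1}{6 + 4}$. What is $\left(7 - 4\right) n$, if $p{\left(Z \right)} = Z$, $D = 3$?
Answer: $- \frac{207}{10} \approx -20.7$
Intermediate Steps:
$m{\left(w \right)} = \frac{1}{10}$
$n = - \frac{69}{10}$ ($n = -2 + \left(-5 + \frac{1}{10}\right) = -2 - \frac{49}{10} = - \frac{69}{10} \approx -6.9$)
$\left(7 - 4\right) n = \left(7 - 4\right) \left(- \frac{69}{10}\right) = 3 \left(- \frac{69}{10}\right) = - \frac{207}{10}$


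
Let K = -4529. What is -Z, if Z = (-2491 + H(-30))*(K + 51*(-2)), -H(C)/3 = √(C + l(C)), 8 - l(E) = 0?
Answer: -11535821 - 13893*I*√22 ≈ -1.1536e+7 - 65164.0*I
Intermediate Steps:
l(E) = 8 (l(E) = 8 - 1*0 = 8 + 0 = 8)
H(C) = -3*√(8 + C) (H(C) = -3*√(C + 8) = -3*√(8 + C))
Z = 11535821 + 13893*I*√22 (Z = (-2491 - 3*√(8 - 30))*(-4529 + 51*(-2)) = (-2491 - 3*I*√22)*(-4529 - 102) = (-2491 - 3*I*√22)*(-4631) = 11535821 + 13893*I*√22 ≈ 1.1536e+7 + 65164.0*I)
-Z = -(11535821 + 13893*I*√22) = -11535821 - 13893*I*√22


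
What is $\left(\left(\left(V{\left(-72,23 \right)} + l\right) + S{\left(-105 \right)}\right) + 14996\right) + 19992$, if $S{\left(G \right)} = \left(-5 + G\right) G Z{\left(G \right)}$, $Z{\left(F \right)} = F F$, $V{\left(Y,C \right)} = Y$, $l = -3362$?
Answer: $127370304$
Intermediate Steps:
$Z{\left(F \right)} = F^{2}$
$S{\left(G \right)} = G^{3} \left(-5 + G\right)$ ($S{\left(G \right)} = \left(-5 + G\right) G G^{2} = G \left(-5 + G\right) G^{2} = G^{3} \left(-5 + G\right)$)
$\left(\left(\left(V{\left(-72,23 \right)} + l\right) + S{\left(-105 \right)}\right) + 14996\right) + 19992 = \left(\left(\left(-72 - 3362\right) + \left(-105\right)^{3} \left(-5 - 105\right)\right) + 14996\right) + 19992 = \left(\left(-3434 - -127338750\right) + 14996\right) + 19992 = \left(\left(-3434 + 127338750\right) + 14996\right) + 19992 = \left(127335316 + 14996\right) + 19992 = 127350312 + 19992 = 127370304$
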